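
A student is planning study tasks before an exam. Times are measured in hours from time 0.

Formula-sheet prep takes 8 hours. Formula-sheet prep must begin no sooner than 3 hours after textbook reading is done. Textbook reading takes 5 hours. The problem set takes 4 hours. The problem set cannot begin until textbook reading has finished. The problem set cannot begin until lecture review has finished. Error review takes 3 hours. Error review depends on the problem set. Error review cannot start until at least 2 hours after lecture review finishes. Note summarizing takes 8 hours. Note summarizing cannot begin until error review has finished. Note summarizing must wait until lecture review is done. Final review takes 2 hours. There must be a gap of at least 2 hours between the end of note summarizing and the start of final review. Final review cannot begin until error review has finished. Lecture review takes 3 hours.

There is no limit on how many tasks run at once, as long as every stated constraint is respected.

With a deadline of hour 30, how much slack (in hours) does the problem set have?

Lecture review has no prerequisites, so it starts at hour 0 and finishes at hour 3.
Textbook reading can start immediately at hour 0; it finishes at hour 5.
The problem set cannot start until textbook reading (finishes hour 5); lecture review (finishes hour 3). The controlling bound is hour 5, so the problem set finishes at 5 + 4 = hour 9.

Working backward from the deadline:
To finish by hour 30, final review (duration 2) must start no later than hour 28.
Note summarizing has to be done before final review (must start by hour 28, minus 2-hour gap → hour 26). That means finishing by hour 26, i.e. starting by 26 − 8 = hour 18.
For error review: note summarizing (must start by hour 18); final review (must start by hour 28). The most restrictive is hour 18; with a 3-hour duration, error review must start by hour 15.
Since error review (must start by hour 15) depends on it, the problem set must finish by hour 15. Backing off its 4-hour duration gives a latest start of hour 11.
So the problem set can start as early as hour 5 and as late as hour 11, giving 11 − 5 = 6 hours of slack.

6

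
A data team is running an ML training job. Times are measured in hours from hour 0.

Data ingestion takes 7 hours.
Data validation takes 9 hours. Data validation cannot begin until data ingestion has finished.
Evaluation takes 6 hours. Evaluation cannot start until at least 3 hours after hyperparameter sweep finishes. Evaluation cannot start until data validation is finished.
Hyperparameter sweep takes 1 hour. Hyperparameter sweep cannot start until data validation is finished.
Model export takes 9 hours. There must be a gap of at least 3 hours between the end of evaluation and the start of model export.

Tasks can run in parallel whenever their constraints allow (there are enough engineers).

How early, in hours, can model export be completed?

38

Nothing blocks data ingestion, so it runs from hour 0 to hour 7.
After data ingestion (finishes hour 7), data validation can start at hour 7 and finishes at hour 16.
Hyperparameter sweep cannot begin until data validation (finishes hour 16). It runs from hour 16 to 16 + 1 = hour 17.
For evaluation: hyperparameter sweep (finishes hour 17, plus 3-hour gap → hour 20); data validation (finishes hour 16). Taking the maximum gives a start of hour 20, and it finishes at 20 + 6 = hour 26.
Model export cannot begin until evaluation (finishes hour 26, plus 3-hour gap → hour 29). It runs from hour 29 to 29 + 9 = hour 38.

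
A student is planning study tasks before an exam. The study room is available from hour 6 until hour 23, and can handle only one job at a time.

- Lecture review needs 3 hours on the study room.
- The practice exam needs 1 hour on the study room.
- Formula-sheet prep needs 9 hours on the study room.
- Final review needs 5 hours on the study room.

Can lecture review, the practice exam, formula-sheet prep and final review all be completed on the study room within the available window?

No

The study room window is 23 − 6 = 17 hours.
Running back to back, the jobs need 3 + 1 + 9 + 5 = 18 hours on the study room.
Since 18 > 17, they cannot all fit.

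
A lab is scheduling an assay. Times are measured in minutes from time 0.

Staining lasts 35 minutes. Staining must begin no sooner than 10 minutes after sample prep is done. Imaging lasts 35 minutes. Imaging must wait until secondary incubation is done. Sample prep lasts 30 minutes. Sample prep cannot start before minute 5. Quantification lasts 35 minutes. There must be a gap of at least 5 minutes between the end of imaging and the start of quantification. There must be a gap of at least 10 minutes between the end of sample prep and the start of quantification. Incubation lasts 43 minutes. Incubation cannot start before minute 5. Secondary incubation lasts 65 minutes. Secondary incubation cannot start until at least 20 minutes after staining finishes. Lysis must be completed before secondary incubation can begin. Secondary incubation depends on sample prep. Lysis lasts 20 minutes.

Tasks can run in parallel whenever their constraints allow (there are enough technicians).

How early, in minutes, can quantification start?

205

Lysis has no prerequisites, so it starts at minute 0 and finishes at minute 20.
After its own release at minute 5, sample prep can start at minute 5 and finishes at minute 35.
Staining waits on sample prep (finishes minute 35, plus 10-minute gap → minute 45), so it starts at minute 45 and finishes at 45 + 35 = minute 80.
Secondary incubation has to wait for staining (finishes minute 80, plus 20-minute gap → minute 100); lysis (finishes minute 20); sample prep (finishes minute 35). The latest of these is minute 100, so secondary incubation runs minute 100 to 100 + 65 = minute 165.
Imaging cannot begin until secondary incubation (finishes minute 165). It runs from minute 165 to 165 + 35 = minute 200.
Quantification waits on imaging (finishes minute 200, plus 5-minute gap → minute 205); sample prep (finishes minute 35, plus 10-minute gap → minute 45). The latest of these is minute 205, which is the earliest quantification can start.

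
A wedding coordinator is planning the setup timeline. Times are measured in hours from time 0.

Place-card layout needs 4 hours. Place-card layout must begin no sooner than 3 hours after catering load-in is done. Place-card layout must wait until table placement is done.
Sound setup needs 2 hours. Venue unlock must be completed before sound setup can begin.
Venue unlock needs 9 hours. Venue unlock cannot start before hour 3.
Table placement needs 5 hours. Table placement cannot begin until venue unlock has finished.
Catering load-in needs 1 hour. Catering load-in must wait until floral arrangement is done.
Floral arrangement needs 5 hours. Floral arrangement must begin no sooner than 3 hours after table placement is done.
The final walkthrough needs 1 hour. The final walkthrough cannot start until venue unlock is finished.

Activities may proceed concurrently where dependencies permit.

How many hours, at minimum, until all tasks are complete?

33

Venue unlock cannot begin until its own release at hour 3. It runs from hour 3 to 3 + 9 = hour 12.
The final walkthrough waits on venue unlock (finishes hour 12), so it starts at hour 12 and finishes at 12 + 1 = hour 13.
Sound setup waits on venue unlock (finishes hour 12), so it starts at hour 12 and finishes at 12 + 2 = hour 14.
After venue unlock (finishes hour 12), table placement can start at hour 12 and finishes at hour 17.
Floral arrangement cannot begin until table placement (finishes hour 17, plus 3-hour gap → hour 20). It runs from hour 20 to 20 + 5 = hour 25.
After floral arrangement (finishes hour 25), catering load-in can start at hour 25 and finishes at hour 26.
Place-card layout cannot start until catering load-in (finishes hour 26, plus 3-hour gap → hour 29); table placement (finishes hour 17). The controlling bound is hour 29, so place-card layout finishes at 29 + 4 = hour 33.
All tasks are finished once the last one completes. Finish times: Venue unlock at 12, Table placement at 17, Floral arrangement at 25, Sound setup at 14, Catering load-in at 26, Place-card layout at 33, The final walkthrough at 13. The latest is hour 33.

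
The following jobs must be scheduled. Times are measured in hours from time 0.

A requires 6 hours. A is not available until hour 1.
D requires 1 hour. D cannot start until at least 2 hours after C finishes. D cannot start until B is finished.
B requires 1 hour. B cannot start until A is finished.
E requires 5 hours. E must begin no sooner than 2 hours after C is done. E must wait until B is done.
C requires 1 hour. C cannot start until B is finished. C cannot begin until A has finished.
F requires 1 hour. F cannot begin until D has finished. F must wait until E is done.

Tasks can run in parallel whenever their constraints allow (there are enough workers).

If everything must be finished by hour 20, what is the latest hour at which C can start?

F has no dependents, so it just needs to finish by hour 20. Starting by 20 − 1 = hour 19 achieves that.
D has to be done before F (must start by hour 19). That means finishing by hour 19, i.e. starting by 19 − 1 = hour 18.
E feeds into F (must start by hour 19); so E must finish by hour 19 and therefore start by hour 14.
C must finish in time for D (must start by hour 18, minus 2-hour gap → hour 16); E (must start by hour 14, minus 2-hour gap → hour 12). The tightest is hour 12, so C must start by 12 − 1 = hour 11.

11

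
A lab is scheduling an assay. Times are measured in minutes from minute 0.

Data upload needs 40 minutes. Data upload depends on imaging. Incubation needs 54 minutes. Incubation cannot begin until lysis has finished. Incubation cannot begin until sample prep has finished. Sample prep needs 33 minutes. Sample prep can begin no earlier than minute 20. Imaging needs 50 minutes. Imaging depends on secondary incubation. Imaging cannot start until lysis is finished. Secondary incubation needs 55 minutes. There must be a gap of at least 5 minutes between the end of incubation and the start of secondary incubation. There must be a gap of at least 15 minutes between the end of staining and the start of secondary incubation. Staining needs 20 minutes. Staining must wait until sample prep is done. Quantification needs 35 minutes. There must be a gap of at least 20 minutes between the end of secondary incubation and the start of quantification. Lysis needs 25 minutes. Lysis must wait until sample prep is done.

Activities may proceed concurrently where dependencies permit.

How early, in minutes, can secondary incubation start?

137

Sample prep waits on its own release at minute 20, so it starts at minute 20 and finishes at 20 + 33 = minute 53.
Staining cannot begin until sample prep (finishes minute 53). It runs from minute 53 to 53 + 20 = minute 73.
Lysis cannot begin until sample prep (finishes minute 53). It runs from minute 53 to 53 + 25 = minute 78.
Incubation needs all of lysis (finishes minute 78); sample prep (finishes minute 53). That puts its earliest start at minute 78; it finishes at 78 + 54 = minute 132.
Secondary incubation waits on incubation (finishes minute 132, plus 5-minute gap → minute 137); staining (finishes minute 73, plus 15-minute gap → minute 88). The latest of these is minute 137, which is the earliest secondary incubation can start.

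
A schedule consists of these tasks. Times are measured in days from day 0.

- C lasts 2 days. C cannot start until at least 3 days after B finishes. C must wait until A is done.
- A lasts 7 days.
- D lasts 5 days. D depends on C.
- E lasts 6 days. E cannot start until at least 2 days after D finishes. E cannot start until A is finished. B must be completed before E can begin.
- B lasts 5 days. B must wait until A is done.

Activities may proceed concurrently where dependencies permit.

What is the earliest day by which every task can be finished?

Nothing blocks A, so it runs from day 0 to day 7.
B cannot begin until A (finishes day 7). It runs from day 7 to 7 + 5 = day 12.
C cannot start until B (finishes day 12, plus 3-day gap → day 15); A (finishes day 7). The controlling bound is day 15, so C finishes at 15 + 2 = day 17.
D cannot begin until C (finishes day 17). It runs from day 17 to 17 + 5 = day 22.
E cannot start until D (finishes day 22, plus 2-day gap → day 24); A (finishes day 7); B (finishes day 12). The controlling bound is day 24, so E finishes at 24 + 6 = day 30.
All tasks are finished once the last one completes. Finish times: A at 7, B at 12, C at 17, D at 22, E at 30. The latest is day 30.

30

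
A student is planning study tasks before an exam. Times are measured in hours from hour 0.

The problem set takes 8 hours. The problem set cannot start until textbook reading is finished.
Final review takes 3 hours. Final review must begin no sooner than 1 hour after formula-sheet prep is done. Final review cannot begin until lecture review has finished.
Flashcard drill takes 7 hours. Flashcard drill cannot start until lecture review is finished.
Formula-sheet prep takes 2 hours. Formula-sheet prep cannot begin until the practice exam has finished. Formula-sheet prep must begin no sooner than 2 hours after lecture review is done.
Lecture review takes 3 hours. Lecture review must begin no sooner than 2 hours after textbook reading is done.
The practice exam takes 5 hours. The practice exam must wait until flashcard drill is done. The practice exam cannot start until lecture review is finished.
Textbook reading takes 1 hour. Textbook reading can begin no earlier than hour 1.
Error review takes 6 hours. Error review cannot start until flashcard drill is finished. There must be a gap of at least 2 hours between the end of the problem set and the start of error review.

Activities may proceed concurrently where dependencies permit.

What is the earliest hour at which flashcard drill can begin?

Textbook reading waits on its own release at hour 1, so it starts at hour 1 and finishes at 1 + 1 = hour 2.
Lecture review cannot begin until textbook reading (finishes hour 2, plus 2-hour gap → hour 4). It runs from hour 4 to 4 + 3 = hour 7.
Flashcard drill waits on lecture review (finishes hour 7), so the earliest it can start is hour 7.

7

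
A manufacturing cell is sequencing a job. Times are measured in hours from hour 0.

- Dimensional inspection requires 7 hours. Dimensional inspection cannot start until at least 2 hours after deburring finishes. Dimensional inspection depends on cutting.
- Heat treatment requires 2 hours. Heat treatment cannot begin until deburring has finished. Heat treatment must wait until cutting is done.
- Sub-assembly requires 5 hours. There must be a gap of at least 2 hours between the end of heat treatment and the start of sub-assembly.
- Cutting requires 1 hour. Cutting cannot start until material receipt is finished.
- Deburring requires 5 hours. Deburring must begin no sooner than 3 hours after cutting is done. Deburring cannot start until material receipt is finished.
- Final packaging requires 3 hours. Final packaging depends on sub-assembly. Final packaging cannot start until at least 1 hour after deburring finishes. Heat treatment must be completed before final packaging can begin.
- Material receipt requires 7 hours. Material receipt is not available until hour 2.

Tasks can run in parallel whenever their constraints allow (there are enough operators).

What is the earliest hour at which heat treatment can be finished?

20

Material receipt cannot begin until its own release at hour 2. It runs from hour 2 to 2 + 7 = hour 9.
After material receipt (finishes hour 9), cutting can start at hour 9 and finishes at hour 10.
For deburring: cutting (finishes hour 10, plus 3-hour gap → hour 13); material receipt (finishes hour 9). Taking the maximum gives a start of hour 13, and it finishes at 13 + 5 = hour 18.
For heat treatment: deburring (finishes hour 18); cutting (finishes hour 10). Taking the maximum gives a start of hour 18, and it finishes at 18 + 2 = hour 20.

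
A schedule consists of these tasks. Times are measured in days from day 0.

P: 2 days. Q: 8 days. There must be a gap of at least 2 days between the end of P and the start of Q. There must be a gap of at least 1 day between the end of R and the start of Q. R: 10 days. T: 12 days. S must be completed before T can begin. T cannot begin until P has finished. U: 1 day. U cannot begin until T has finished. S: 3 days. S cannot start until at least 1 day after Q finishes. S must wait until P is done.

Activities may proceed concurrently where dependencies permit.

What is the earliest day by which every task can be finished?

R has no prerequisites, so it starts at day 0 and finishes at day 10.
Nothing blocks P, so it runs from day 0 to day 2.
Q has to wait for P (finishes day 2, plus 2-day gap → day 4); R (finishes day 10, plus 1-day gap → day 11). The latest of these is day 11, so Q runs day 11 to 11 + 8 = day 19.
S has to wait for Q (finishes day 19, plus 1-day gap → day 20); P (finishes day 2). The latest of these is day 20, so S runs day 20 to 20 + 3 = day 23.
T needs all of S (finishes day 23); P (finishes day 2). That puts its earliest start at day 23; it finishes at 23 + 12 = day 35.
After T (finishes day 35), U can start at day 35 and finishes at day 36.
All tasks are finished once the last one completes. Finish times: P at 2, Q at 19, R at 10, S at 23, T at 35, U at 36. The latest is day 36.

36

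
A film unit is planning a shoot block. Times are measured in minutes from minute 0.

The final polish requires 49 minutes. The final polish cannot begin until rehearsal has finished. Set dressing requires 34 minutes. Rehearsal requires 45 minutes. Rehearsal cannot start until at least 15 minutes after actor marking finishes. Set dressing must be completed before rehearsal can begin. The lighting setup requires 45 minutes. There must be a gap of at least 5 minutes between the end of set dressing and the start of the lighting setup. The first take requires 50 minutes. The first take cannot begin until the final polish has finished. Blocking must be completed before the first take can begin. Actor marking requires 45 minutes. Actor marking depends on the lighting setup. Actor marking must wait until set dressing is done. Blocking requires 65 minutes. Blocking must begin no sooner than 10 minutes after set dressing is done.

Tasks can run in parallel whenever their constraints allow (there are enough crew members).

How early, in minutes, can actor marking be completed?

129

Set dressing has no prerequisites, so it starts at minute 0 and finishes at minute 34.
After set dressing (finishes minute 34, plus 5-minute gap → minute 39), the lighting setup can start at minute 39 and finishes at minute 84.
Actor marking needs all of the lighting setup (finishes minute 84); set dressing (finishes minute 34). That puts its earliest start at minute 84; it finishes at 84 + 45 = minute 129.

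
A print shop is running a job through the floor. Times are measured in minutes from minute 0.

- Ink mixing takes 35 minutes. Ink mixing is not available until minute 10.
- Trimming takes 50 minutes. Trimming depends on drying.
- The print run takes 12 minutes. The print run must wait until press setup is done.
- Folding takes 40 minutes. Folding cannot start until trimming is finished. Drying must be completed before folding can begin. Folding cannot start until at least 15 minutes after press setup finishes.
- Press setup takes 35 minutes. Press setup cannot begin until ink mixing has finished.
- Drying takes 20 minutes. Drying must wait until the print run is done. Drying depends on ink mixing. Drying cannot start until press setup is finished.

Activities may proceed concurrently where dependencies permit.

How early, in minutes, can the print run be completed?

Ink mixing cannot begin until its own release at minute 10. It runs from minute 10 to 10 + 35 = minute 45.
Press setup cannot begin until ink mixing (finishes minute 45). It runs from minute 45 to 45 + 35 = minute 80.
The print run waits on press setup (finishes minute 80), so it starts at minute 80 and finishes at 80 + 12 = minute 92.

92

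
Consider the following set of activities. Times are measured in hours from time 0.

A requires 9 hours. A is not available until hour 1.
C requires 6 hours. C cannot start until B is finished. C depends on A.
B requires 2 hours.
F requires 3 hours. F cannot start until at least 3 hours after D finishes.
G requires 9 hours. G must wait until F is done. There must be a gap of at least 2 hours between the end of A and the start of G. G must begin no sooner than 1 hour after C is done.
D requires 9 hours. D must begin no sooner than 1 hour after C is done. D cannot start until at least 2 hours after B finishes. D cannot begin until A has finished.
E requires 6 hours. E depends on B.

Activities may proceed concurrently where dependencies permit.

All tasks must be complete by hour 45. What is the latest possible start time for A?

G has no dependents, so it just needs to finish by hour 45. Starting by 45 − 9 = hour 36 achieves that.
F feeds into G (must start by hour 36); so F must finish by hour 36 and therefore start by hour 33.
D feeds into F (must start by hour 33, minus 3-hour gap → hour 30); so D must finish by hour 30 and therefore start by hour 21.
C has several dependents: D (must start by hour 21, minus 1-hour gap → hour 20); G (must start by hour 36, minus 1-hour gap → hour 35). The earliest of those limits is hour 20, so C must start by 20 − 6 = hour 14.
A must finish in time for C (must start by hour 14); D (must start by hour 21); G (must start by hour 36, minus 2-hour gap → hour 34). The tightest is hour 14, so A must start by 14 − 9 = hour 5.

5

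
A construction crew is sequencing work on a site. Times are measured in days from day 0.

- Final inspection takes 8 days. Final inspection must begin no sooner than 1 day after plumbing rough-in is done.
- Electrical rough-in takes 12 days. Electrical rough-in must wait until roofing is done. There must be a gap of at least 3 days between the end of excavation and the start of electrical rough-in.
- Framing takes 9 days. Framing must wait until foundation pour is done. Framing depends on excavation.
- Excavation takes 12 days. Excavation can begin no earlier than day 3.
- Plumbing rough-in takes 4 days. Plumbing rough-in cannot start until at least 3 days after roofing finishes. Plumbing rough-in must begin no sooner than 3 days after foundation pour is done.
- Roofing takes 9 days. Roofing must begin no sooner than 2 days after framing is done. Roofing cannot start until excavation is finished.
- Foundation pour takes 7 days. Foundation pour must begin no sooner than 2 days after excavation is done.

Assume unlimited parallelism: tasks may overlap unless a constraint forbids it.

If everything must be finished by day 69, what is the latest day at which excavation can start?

12

Final inspection has no dependents, so it just needs to finish by day 69. Starting by 69 − 8 = day 61 achieves that.
Plumbing rough-in feeds into final inspection (must start by day 61, minus 1-day gap → day 60); so plumbing rough-in must finish by day 60 and therefore start by day 56.
Electrical rough-in has no dependents, so it just needs to finish by day 69. Starting by 69 − 12 = day 57 achieves that.
For roofing: plumbing rough-in (must start by day 56, minus 3-day gap → day 53); electrical rough-in (must start by day 57). The most restrictive is day 53; with a 9-day duration, roofing must start by day 44.
Framing must finish before roofing (must start by day 44, minus 2-day gap → day 42). With a 9-day duration, framing must start by 42 − 9 = day 33.
For foundation pour: framing (must start by day 33); plumbing rough-in (must start by day 56, minus 3-day gap → day 53). The most restrictive is day 33; with a 7-day duration, foundation pour must start by day 26.
Excavation feeds foundation pour (must start by day 26, minus 2-day gap → day 24); framing (must start by day 33); roofing (must start by day 44); electrical rough-in (must start by day 57, minus 3-day gap → day 54). Taking the minimum, excavation must finish by day 24 and start by 24 − 12 = day 12.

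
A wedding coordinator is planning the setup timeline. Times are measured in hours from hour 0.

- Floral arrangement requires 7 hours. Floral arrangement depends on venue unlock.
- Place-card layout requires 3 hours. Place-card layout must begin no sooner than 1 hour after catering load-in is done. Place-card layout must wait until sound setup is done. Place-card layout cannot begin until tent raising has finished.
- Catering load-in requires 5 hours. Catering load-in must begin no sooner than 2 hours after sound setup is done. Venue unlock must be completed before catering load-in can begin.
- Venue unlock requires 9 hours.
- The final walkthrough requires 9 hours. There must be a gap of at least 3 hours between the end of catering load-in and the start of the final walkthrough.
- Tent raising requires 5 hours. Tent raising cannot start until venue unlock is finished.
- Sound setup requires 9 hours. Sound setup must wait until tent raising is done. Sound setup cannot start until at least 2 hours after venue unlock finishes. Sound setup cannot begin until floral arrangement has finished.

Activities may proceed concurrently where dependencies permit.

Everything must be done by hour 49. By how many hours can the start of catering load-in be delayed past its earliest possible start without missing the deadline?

5

Venue unlock can start immediately at hour 0; it finishes at hour 9.
Floral arrangement waits on venue unlock (finishes hour 9), so it starts at hour 9 and finishes at 9 + 7 = hour 16.
Tent raising waits on venue unlock (finishes hour 9), so it starts at hour 9 and finishes at 9 + 5 = hour 14.
Sound setup needs all of tent raising (finishes hour 14); venue unlock (finishes hour 9, plus 2-hour gap → hour 11); floral arrangement (finishes hour 16). That puts its earliest start at hour 16; it finishes at 16 + 9 = hour 25.
Catering load-in has to wait for sound setup (finishes hour 25, plus 2-hour gap → hour 27); venue unlock (finishes hour 9). The latest of these is hour 27, so catering load-in runs hour 27 to 27 + 5 = hour 32.

Working backward from the deadline:
Nothing follows place-card layout; the deadline of hour 49 is its only limit. It must start by 49 − 3 = hour 46.
The final walkthrough has no dependents, so it just needs to finish by hour 49. Starting by 49 − 9 = hour 40 achieves that.
For catering load-in: place-card layout (must start by hour 46, minus 1-hour gap → hour 45); the final walkthrough (must start by hour 40, minus 3-hour gap → hour 37). The most restrictive is hour 37; with a 5-hour duration, catering load-in must start by hour 32.
So catering load-in can start as early as hour 27 and as late as hour 32, giving 32 − 27 = 5 hours of slack.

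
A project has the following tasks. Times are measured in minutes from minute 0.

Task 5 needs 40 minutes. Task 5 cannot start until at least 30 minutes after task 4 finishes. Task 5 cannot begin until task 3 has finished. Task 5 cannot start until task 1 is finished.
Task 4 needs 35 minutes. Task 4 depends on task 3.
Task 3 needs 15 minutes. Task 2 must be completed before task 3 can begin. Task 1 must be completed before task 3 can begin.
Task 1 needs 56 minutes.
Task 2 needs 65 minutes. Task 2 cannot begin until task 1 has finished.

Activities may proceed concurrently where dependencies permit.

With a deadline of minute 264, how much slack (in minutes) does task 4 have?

23

Nothing blocks task 1, so it runs from minute 0 to minute 56.
After task 1 (finishes minute 56), task 2 can start at minute 56 and finishes at minute 121.
For task 3: task 2 (finishes minute 121); task 1 (finishes minute 56). Taking the maximum gives a start of minute 121, and it finishes at 121 + 15 = minute 136.
Task 4 waits on task 3 (finishes minute 136), so it starts at minute 136 and finishes at 136 + 35 = minute 171.

Working backward from the deadline:
To finish by minute 264, task 5 (duration 40) must start no later than minute 224.
Task 4 must finish before task 5 (must start by minute 224, minus 30-minute gap → minute 194). With a 35-minute duration, task 4 must start by 194 − 35 = minute 159.
So task 4 can start as early as minute 136 and as late as minute 159, giving 159 − 136 = 23 minutes of slack.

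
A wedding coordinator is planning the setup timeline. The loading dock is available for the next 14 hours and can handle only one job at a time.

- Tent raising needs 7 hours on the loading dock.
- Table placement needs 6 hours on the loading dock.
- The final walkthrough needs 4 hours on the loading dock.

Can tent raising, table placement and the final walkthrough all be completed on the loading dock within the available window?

No

Running back to back, the jobs need 7 + 6 + 4 = 17 hours on the loading dock.
Since 17 > 14, they cannot all fit.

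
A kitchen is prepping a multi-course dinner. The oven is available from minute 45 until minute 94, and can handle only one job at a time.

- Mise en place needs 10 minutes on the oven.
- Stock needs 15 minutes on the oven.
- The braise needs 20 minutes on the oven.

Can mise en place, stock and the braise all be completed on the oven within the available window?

The oven window is 94 − 45 = 49 minutes.
Running back to back, the jobs need 10 + 15 + 20 = 45 minutes on the oven.
Since 45 ≤ 49, they fit within the window.

Yes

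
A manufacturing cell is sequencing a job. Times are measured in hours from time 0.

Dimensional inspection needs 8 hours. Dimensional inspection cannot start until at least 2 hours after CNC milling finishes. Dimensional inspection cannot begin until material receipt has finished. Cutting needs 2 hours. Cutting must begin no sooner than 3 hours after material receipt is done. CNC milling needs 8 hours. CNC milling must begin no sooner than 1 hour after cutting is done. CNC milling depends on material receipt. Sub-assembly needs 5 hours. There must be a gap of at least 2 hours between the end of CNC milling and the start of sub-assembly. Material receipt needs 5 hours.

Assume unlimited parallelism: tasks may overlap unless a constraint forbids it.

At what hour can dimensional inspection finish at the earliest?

Nothing blocks material receipt, so it runs from hour 0 to hour 5.
After material receipt (finishes hour 5, plus 3-hour gap → hour 8), cutting can start at hour 8 and finishes at hour 10.
CNC milling needs all of cutting (finishes hour 10, plus 1-hour gap → hour 11); material receipt (finishes hour 5). That puts its earliest start at hour 11; it finishes at 11 + 8 = hour 19.
Dimensional inspection needs all of CNC milling (finishes hour 19, plus 2-hour gap → hour 21); material receipt (finishes hour 5). That puts its earliest start at hour 21; it finishes at 21 + 8 = hour 29.

29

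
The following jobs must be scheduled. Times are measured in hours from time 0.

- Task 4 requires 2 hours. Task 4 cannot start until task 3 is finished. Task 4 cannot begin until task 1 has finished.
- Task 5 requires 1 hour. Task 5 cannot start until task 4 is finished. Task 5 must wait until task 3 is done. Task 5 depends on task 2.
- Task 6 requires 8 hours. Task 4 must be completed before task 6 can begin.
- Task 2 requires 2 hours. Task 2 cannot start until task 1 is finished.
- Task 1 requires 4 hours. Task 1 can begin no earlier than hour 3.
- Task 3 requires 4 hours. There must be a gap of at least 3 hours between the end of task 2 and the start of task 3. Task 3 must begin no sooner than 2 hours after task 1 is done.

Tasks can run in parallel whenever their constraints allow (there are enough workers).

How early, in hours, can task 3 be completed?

16

Task 1 waits on its own release at hour 3, so it starts at hour 3 and finishes at 3 + 4 = hour 7.
After task 1 (finishes hour 7), task 2 can start at hour 7 and finishes at hour 9.
Task 3 cannot start until task 2 (finishes hour 9, plus 3-hour gap → hour 12); task 1 (finishes hour 7, plus 2-hour gap → hour 9). The controlling bound is hour 12, so task 3 finishes at 12 + 4 = hour 16.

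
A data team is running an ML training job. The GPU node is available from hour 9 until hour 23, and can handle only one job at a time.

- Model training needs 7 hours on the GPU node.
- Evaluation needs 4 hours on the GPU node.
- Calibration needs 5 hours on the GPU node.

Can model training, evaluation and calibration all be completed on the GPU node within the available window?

The GPU node window is 23 − 9 = 14 hours.
Running back to back, the jobs need 7 + 4 + 5 = 16 hours on the GPU node.
Since 16 > 14, they cannot all fit.

No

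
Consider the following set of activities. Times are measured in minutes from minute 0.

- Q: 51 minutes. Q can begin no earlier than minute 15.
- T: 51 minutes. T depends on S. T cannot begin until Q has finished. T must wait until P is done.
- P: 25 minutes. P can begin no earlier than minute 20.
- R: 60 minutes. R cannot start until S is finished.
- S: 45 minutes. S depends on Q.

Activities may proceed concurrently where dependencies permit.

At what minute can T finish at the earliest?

After its own release at minute 15, Q can start at minute 15 and finishes at minute 66.
S waits on Q (finishes minute 66), so it starts at minute 66 and finishes at 66 + 45 = minute 111.
P cannot begin until its own release at minute 20. It runs from minute 20 to 20 + 25 = minute 45.
For T: S (finishes minute 111); Q (finishes minute 66); P (finishes minute 45). Taking the maximum gives a start of minute 111, and it finishes at 111 + 51 = minute 162.

162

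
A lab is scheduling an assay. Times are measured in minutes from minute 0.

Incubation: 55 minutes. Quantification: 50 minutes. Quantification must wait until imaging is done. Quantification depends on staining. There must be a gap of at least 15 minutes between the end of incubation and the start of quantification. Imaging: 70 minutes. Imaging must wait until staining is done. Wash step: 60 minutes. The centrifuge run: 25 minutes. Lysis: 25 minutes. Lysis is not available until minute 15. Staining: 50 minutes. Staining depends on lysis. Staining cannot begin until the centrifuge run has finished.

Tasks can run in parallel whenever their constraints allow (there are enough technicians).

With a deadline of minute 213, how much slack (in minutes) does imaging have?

Nothing blocks the centrifuge run, so it runs from minute 0 to minute 25.
Lysis cannot begin until its own release at minute 15. It runs from minute 15 to 15 + 25 = minute 40.
For staining: lysis (finishes minute 40); the centrifuge run (finishes minute 25). Taking the maximum gives a start of minute 40, and it finishes at 40 + 50 = minute 90.
Imaging waits on staining (finishes minute 90), so it starts at minute 90 and finishes at 90 + 70 = minute 160.

Working backward from the deadline:
Quantification has no dependents, so it just needs to finish by minute 213. Starting by 213 − 50 = minute 163 achieves that.
Imaging must finish before quantification (must start by minute 163). With a 70-minute duration, imaging must start by 163 − 70 = minute 93.
So imaging can start as early as minute 90 and as late as minute 93, giving 93 − 90 = 3 minutes of slack.

3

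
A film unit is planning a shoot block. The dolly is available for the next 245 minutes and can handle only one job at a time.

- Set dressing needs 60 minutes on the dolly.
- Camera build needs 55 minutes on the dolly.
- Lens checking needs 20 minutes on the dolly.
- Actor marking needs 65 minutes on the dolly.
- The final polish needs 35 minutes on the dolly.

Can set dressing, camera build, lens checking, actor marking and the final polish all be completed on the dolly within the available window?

Yes

Running back to back, the jobs need 60 + 55 + 20 + 65 + 35 = 235 minutes on the dolly.
Since 235 ≤ 245, they fit within the window.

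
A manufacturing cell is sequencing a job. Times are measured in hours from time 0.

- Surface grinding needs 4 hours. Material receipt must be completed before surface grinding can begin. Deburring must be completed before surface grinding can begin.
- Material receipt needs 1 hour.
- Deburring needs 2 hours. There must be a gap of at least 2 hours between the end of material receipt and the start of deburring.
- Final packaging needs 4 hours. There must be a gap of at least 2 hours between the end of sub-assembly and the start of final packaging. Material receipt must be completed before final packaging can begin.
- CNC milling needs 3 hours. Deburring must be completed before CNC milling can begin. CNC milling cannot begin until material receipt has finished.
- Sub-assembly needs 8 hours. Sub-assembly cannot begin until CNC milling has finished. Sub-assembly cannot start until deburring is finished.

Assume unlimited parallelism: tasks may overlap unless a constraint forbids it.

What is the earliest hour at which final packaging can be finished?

22

Material receipt has no prerequisites, so it starts at hour 0 and finishes at hour 1.
Deburring cannot begin until material receipt (finishes hour 1, plus 2-hour gap → hour 3). It runs from hour 3 to 3 + 2 = hour 5.
For CNC milling: deburring (finishes hour 5); material receipt (finishes hour 1). Taking the maximum gives a start of hour 5, and it finishes at 5 + 3 = hour 8.
Sub-assembly has to wait for CNC milling (finishes hour 8); deburring (finishes hour 5). The latest of these is hour 8, so sub-assembly runs hour 8 to 8 + 8 = hour 16.
Final packaging cannot start until sub-assembly (finishes hour 16, plus 2-hour gap → hour 18); material receipt (finishes hour 1). The controlling bound is hour 18, so final packaging finishes at 18 + 4 = hour 22.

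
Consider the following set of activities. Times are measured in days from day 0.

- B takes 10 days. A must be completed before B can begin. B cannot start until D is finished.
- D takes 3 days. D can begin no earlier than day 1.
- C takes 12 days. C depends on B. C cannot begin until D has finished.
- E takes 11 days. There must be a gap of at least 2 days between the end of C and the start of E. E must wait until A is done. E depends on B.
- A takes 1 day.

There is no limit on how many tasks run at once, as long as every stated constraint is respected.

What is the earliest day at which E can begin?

D cannot begin until its own release at day 1. It runs from day 1 to 1 + 3 = day 4.
A can start immediately at day 0; it finishes at day 1.
B needs all of A (finishes day 1); D (finishes day 4). That puts its earliest start at day 4; it finishes at 4 + 10 = day 14.
C cannot start until B (finishes day 14); D (finishes day 4). The controlling bound is day 14, so C finishes at 14 + 12 = day 26.
E waits on C (finishes day 26, plus 2-day gap → day 28); A (finishes day 1); B (finishes day 14). The latest of these is day 28, which is the earliest E can start.

28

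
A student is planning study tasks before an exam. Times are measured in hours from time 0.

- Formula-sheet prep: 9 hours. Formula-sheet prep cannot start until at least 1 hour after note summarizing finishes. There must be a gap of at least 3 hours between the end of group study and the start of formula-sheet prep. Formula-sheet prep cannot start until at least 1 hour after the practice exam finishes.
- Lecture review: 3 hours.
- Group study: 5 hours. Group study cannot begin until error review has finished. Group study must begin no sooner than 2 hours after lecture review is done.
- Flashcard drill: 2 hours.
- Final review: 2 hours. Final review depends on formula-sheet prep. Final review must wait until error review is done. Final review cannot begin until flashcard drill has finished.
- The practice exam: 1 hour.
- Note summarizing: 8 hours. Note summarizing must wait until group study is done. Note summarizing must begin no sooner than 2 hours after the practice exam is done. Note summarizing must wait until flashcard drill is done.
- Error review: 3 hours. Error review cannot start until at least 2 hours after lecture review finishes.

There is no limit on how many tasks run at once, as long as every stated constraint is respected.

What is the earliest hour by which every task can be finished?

33

The practice exam has no prerequisites, so it starts at hour 0 and finishes at hour 1.
Flashcard drill has no prerequisites, so it starts at hour 0 and finishes at hour 2.
Nothing blocks lecture review, so it runs from hour 0 to hour 3.
Error review cannot begin until lecture review (finishes hour 3, plus 2-hour gap → hour 5). It runs from hour 5 to 5 + 3 = hour 8.
For group study: error review (finishes hour 8); lecture review (finishes hour 3, plus 2-hour gap → hour 5). Taking the maximum gives a start of hour 8, and it finishes at 8 + 5 = hour 13.
For note summarizing: group study (finishes hour 13); the practice exam (finishes hour 1, plus 2-hour gap → hour 3); flashcard drill (finishes hour 2). Taking the maximum gives a start of hour 13, and it finishes at 13 + 8 = hour 21.
Formula-sheet prep has to wait for note summarizing (finishes hour 21, plus 1-hour gap → hour 22); group study (finishes hour 13, plus 3-hour gap → hour 16); the practice exam (finishes hour 1, plus 1-hour gap → hour 2). The latest of these is hour 22, so formula-sheet prep runs hour 22 to 22 + 9 = hour 31.
Final review cannot start until formula-sheet prep (finishes hour 31); error review (finishes hour 8); flashcard drill (finishes hour 2). The controlling bound is hour 31, so final review finishes at 31 + 2 = hour 33.
All tasks are finished once the last one completes. Finish times: Lecture review at 3, Flashcard drill at 2, The practice exam at 1, Error review at 8, Group study at 13, Note summarizing at 21, Formula-sheet prep at 31, Final review at 33. The latest is hour 33.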